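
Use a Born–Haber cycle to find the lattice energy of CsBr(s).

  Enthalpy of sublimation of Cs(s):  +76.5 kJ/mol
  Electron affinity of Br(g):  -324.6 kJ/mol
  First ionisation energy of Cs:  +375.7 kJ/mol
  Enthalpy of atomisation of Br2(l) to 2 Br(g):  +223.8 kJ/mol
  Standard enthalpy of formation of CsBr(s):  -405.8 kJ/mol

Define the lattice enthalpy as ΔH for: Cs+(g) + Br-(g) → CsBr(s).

ΔHf° = 1·ΔHsub + 1·(ΣIE) + 1/2·D(Br2) + 1·EA + U
-405.8 = 1·(+76.5) + 1·(+375.7) + 1/2·(+223.8) + 1·(-324.6) + U
U = -405.8 − (+239.5) = -645.3 kJ/mol

U = -645.3 kJ/mol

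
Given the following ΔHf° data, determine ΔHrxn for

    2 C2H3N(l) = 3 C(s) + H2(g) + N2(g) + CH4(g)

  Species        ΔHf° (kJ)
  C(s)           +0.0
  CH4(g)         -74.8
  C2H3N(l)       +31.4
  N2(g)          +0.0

ΔHrxn = -137.6 kJ

Products: 3·(+0.0) + 1·(+0.0) + 1·(+0.0) + 1·(-74.8) = -74.8
Reactants: 2·(+31.4) = +62.8
ΔHrxn = (-74.8) − (+62.8) = -137.6 kJ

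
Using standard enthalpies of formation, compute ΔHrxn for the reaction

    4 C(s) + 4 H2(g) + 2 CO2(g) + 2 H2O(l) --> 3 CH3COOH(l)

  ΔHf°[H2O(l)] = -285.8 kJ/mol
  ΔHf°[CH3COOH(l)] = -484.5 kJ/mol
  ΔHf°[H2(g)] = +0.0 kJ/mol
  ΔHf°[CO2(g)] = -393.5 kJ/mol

Products: 3·(-484.5) = -1453.5
Reactants: 4·(+0.0) + 4·(+0.0) + 2·(-393.5) + 2·(-285.8) = -1358.6
ΔHrxn = (-1453.5) − (-1358.6) = -94.9 kJ/mol

ΔHrxn = -94.9 kJ/mol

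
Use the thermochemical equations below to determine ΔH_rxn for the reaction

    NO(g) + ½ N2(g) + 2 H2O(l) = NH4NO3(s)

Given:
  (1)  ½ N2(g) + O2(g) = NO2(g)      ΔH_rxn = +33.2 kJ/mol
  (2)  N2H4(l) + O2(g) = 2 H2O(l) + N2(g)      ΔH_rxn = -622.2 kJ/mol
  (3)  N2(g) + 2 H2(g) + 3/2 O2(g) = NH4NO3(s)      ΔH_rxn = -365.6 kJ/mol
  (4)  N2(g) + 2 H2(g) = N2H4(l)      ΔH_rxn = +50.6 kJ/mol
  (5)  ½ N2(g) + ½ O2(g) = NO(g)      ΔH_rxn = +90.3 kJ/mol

(1): not needed (NO2(g) appears nowhere else).
(2) reversed (H2O(l) must end up as a reactant): +622.2 kJ/mol
(3) as written (NH4NO3(s) already on the product side): -365.6 kJ/mol
(4) reversed: -50.6 kJ/mol
(5) reversed (NO(g) must end up as a reactant): -90.3 kJ/mol
ΔH_rxn = (+622.2) + (-365.6) + (-50.6) + (-90.3) = 115.7 kJ/mol

ΔH_rxn = 115.7 kJ/mol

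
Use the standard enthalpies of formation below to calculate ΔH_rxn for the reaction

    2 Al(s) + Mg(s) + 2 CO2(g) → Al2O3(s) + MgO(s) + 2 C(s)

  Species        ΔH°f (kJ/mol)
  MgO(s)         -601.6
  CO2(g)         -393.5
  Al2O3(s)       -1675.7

Products: 1·(-1675.7) + 1·(-601.6) + 2·(+0.0) = -2277.3
Reactants: 2·(+0.0) + 1·(+0.0) + 2·(-393.5) = -787.0
ΔH_rxn = (-2277.3) − (-787.0) = -1490.3 kJ/mol

ΔH_rxn = -1490.3 kJ/mol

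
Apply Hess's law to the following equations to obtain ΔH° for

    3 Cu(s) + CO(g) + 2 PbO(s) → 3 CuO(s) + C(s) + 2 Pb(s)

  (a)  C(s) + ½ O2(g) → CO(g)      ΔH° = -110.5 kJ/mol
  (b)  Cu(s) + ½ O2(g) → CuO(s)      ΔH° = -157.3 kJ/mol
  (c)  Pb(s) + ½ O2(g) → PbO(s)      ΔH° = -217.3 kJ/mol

ΔH° = 73.2 kJ/mol

(a) reversed (reverse to put CO(g) on the reactant side): +110.5 kJ/mol
(b) × 3 (scale by 3 for the 3 CuO(s)): (3)·(-157.3) = -471.9 kJ/mol
(c) reversed and × 2 (reverse to put PbO(s) on the reactant side; scale by 2 for the 2 PbO(s)): (-2)·(-217.3) = +434.6 kJ/mol
Summing the manipulated equations, ΔH° = (-1)·(-110.5) + (3)·(-157.3) + (-2)·(-217.3) = 73.2 kJ/mol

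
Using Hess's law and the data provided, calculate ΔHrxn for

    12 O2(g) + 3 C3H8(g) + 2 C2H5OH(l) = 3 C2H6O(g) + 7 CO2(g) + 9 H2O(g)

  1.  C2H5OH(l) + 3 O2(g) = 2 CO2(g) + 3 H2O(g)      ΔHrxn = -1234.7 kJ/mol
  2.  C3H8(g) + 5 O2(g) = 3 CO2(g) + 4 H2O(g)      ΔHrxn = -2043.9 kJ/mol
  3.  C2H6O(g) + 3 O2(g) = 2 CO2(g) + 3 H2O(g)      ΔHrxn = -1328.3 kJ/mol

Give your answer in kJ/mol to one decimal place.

ΔHrxn = -4616.2 kJ/mol

eq. 1 × 2 (×2 to match 2 C2H5OH(l) in the target): (2)·(-1234.7) = -2469.4 kJ/mol
eq. 2 × 3 (×3 to match 3 C3H8(g) in the target): (3)·(-2043.9) = -6131.7 kJ/mol
eq. 3 reversed and × 3 (reverse to put C2H6O(g) on the product side; ×3 to match 3 C2H6O(g) in the target): (-3)·(-1328.3) = +3984.9 kJ/mol
Since enthalpy is a state function, ΔHrxn = (-2469.4) + (-6131.7) + (+3984.9) = -4616.2 kJ/mol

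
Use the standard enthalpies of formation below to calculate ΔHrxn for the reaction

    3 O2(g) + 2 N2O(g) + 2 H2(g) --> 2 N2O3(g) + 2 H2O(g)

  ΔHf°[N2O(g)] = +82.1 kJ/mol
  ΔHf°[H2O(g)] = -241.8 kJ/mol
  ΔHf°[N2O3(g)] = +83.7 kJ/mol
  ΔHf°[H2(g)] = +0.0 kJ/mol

ΔH°rxn = Σ nΔHf°(products) − Σ nΔHf°(reactants).
Products: 2·(+83.7) + 2·(-241.8) = -316.2
Reactants: 3·(+0.0) + 2·(+82.1) + 2·(+0.0) = +164.2
ΔHrxn = (-316.2) − (+164.2) = -480.4 kJ/mol

ΔHrxn = -480.4 kJ/mol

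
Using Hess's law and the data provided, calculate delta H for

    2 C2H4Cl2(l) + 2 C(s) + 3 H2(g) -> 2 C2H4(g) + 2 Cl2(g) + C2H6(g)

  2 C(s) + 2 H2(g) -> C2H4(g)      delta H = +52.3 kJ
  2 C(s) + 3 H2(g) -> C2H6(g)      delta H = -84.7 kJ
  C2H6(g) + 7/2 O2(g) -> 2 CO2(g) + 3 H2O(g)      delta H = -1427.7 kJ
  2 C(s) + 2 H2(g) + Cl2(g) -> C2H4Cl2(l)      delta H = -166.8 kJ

equation 1 × 2: (2)·(+52.3) = +104.6 kJ
equation 2 as written: -84.7 kJ
equation 3: not needed.
equation 4 reversed and × 2: (-2)·(-166.8) = +333.6 kJ
Combining the equations, delta H = (2)·(+52.3) + (1)·(-84.7) + (-2)·(-166.8) = 353.5 kJ

delta H = 353.5 kJ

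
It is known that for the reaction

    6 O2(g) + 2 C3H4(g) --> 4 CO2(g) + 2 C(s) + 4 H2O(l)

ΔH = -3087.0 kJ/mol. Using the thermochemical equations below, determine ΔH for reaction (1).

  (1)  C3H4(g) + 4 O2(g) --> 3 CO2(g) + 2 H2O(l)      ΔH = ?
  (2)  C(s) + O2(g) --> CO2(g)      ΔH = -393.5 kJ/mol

ΔH = -1937.0 kJ/mol

(1) × 2 (×2 to match 2 C3H4(g) in the target): contributes 2·x
(2) reversed and × 2 (reverse to put C(s) on the product side; scale by 2 for the 2 C(s)): (-2)·(-393.5) = +787.0 kJ/mol
-3087.0 = (+787.0) + 2·x
x = (-3087.0 − (+787.0)) / (2) = -1937.0 kJ/mol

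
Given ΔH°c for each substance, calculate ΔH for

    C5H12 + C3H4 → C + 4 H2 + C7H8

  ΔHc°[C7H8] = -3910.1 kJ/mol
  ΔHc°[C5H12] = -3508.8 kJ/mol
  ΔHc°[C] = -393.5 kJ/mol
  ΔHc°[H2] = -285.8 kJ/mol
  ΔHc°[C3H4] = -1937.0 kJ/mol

Using ΔH = Σ nΔHc°(reactants) − Σ nΔHc°(products):
= [1·(-3508.8) + 1·(-1937.0)] − [1·(-393.5) + 4·(-285.8) + 1·(-3910.1)]
= 1.0 kJ/mol

ΔH = 1.0 kJ/mol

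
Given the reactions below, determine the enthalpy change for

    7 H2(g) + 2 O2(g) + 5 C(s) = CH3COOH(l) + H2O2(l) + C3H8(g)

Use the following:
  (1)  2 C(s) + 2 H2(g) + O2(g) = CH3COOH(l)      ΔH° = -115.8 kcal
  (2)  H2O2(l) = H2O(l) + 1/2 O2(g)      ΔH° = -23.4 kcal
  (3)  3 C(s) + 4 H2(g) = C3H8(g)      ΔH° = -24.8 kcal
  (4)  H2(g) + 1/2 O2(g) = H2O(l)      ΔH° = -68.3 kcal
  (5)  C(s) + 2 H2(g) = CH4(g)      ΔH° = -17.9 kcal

(1) as written (CH3COOH(l) already on the product side): -115.8 kcal
(2) reversed (H2O2(l) must end up as a product): +23.4 kcal
(3) as written (C3H8(g) already on the product side): -24.8 kcal
(4) as written: -68.3 kcal
(5): not needed (CH4(g) appears nowhere else).
By Hess's law, ΔH° = (-115.8) + (+23.4) + (-24.8) + (-68.3) = -185.5 kcal

ΔH° = -185.5 kcal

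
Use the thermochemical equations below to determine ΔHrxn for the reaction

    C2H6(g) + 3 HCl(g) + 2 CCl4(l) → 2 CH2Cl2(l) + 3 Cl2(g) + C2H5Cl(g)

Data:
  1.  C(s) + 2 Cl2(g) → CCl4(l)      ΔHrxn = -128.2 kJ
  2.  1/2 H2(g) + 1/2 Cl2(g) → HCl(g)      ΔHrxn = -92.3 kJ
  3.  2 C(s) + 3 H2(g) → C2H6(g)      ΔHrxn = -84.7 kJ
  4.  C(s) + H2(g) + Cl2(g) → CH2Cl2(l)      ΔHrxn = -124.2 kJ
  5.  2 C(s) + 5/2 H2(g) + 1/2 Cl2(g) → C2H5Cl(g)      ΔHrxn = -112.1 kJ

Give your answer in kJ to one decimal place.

ΔHrxn = 257.5 kJ

eq. 1 reversed and × 2 (reverse to put CCl4(l) on the reactant side; scale by 2 for the 2 CCl4(l)): (-2)·(-128.2) = +256.4 kJ
eq. 2 reversed and × 3 (HCl(g) must end up as a reactant; ×3 to match 3 HCl(g) in the target): (-3)·(-92.3) = +276.9 kJ
eq. 3 reversed (reverse to put C2H6(g) on the reactant side): +84.7 kJ
eq. 4 × 2 (×2 to match 2 CH2Cl2(l) in the target): (2)·(-124.2) = -248.4 kJ
eq. 5 as written (C2H5Cl(g) already on the product side): -112.1 kJ
ΔHrxn = (+256.4) + (+276.9) + (+84.7) + (-248.4) + (-112.1) = 257.5 kJ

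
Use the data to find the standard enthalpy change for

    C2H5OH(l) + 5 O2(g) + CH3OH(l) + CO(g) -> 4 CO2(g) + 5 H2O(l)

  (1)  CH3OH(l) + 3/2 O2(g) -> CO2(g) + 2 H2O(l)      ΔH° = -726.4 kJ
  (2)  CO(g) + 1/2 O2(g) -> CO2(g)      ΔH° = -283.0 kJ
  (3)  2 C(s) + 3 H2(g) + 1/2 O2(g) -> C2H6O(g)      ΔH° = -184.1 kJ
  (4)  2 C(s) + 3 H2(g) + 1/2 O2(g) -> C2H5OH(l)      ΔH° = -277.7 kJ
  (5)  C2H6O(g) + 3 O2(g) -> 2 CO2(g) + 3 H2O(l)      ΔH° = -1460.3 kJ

(1) as written: -726.4 kJ
(2) as written: -283.0 kJ
(3) as written: -184.1 kJ
(4) reversed: +277.7 kJ
(5) as written: -1460.3 kJ
Since enthalpy is a state function, ΔH° = (1)·(-726.4) + (1)·(-283.0) + (1)·(-184.1) + (-1)·(-277.7) + (1)·(-1460.3) = -2376.1 kJ

ΔH° = -2376.1 kJ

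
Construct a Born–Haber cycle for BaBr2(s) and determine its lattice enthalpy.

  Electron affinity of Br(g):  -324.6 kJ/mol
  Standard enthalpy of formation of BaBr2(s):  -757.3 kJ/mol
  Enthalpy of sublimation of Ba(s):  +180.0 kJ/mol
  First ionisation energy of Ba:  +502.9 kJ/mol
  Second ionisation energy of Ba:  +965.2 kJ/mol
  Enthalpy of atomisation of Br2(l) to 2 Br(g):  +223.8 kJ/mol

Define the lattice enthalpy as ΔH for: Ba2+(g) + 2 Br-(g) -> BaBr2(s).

ΔHf° = 1·ΔHsub + 1·(ΣIE) + 1·D(Br2) + 2·EA + U
-757.3 = 1·(+180.0) + 1·(+1468.1) + 1·(+223.8) + 2·(-324.6) + U
U = -757.3 − (+1222.7) = -1980.0 kJ/mol

U = -1980.0 kJ/mol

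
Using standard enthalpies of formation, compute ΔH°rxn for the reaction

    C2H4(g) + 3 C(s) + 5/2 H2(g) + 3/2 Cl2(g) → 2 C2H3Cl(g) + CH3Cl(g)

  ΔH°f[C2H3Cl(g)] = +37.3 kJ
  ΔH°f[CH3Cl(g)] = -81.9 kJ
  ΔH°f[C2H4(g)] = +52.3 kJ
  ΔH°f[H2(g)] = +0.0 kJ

ΔH°rxn = -59.6 kJ

Products: 2·(+37.3) + 1·(-81.9) = -7.3
Reactants: 1·(+52.3) + 3·(+0.0) + 5/2·(+0.0) + 3/2·(+0.0) = +52.3
ΔH°rxn = (-7.3) − (+52.3) = -59.6 kJ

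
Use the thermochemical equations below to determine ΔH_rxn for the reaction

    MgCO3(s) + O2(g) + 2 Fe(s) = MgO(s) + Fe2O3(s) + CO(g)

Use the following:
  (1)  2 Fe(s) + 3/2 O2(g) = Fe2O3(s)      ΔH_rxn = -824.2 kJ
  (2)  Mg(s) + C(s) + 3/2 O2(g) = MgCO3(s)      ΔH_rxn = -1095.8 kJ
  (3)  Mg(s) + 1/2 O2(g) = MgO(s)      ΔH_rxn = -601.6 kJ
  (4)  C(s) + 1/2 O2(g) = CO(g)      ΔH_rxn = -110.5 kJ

ΔH_rxn = -440.5 kJ

(1) as written (Fe2O3(s) already on the product side): -824.2 kJ
(2) reversed (MgCO3(s) must end up as a reactant): +1095.8 kJ
(3) as written (MgO(s) already on the product side): -601.6 kJ
(4) as written (CO(g) already on the product side): -110.5 kJ
ΔH_rxn = (-824.2) + (+1095.8) + (-601.6) + (-110.5) = -440.5 kJ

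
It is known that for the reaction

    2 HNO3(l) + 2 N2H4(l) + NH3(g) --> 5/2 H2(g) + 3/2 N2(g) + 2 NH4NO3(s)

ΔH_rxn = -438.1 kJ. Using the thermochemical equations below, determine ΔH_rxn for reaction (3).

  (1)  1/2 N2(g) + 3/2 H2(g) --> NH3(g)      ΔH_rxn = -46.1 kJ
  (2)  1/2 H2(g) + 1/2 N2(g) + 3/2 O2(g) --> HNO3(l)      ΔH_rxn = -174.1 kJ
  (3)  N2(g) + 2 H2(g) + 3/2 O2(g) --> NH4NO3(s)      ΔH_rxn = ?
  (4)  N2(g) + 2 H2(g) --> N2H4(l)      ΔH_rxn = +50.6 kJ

ΔH_rxn = -365.6 kJ

(1) reversed (NH3(g) must end up as a reactant): +46.1 kJ
(2) reversed and × 2 (HNO3(l) must end up as a reactant; ×2 to match 2 HNO3(l) in the target): (-2)·(-174.1) = +348.2 kJ
(3) × 2 (scale by 2 for the 2 NH4NO3(s)): contributes 2·x
(4) reversed and × 2 (reverse to put N2H4(l) on the reactant side; scale by 2 for the 2 N2H4(l)): (-2)·(+50.6) = -101.2 kJ
-438.1 = (+46.1) + (+348.2) + (-101.2) + 2·x
x = (-438.1 − (+293.1)) / (2) = -365.6 kJ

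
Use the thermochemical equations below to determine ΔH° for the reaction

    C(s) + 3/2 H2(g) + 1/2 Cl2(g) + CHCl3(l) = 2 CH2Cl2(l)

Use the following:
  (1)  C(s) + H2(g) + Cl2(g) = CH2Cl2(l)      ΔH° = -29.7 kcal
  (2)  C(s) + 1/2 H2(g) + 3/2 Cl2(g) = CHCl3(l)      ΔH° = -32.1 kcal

(1) × 2 (×2 to match 2 CH2Cl2(l) in the target): (2)·(-29.7) = -59.4 kcal
(2) reversed (reverse to put CHCl3(l) on the reactant side): +32.1 kcal
Summing the manipulated equations, ΔH° = (-59.4) + (+32.1) = -27.3 kcal

ΔH° = -27.3 kcal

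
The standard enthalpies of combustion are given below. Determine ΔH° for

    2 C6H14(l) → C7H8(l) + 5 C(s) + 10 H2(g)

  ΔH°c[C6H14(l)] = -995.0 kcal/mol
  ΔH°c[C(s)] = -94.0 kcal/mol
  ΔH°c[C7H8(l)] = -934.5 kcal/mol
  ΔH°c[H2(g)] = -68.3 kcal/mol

Using ΔH = Σ nΔHc°(reactants) − Σ nΔHc°(products):
= [2·(-995.0)] − [1·(-934.5) + 5·(-94.0) + 10·(-68.3)]
= 97.5 kcal/mol

ΔH° = 97.5 kcal/mol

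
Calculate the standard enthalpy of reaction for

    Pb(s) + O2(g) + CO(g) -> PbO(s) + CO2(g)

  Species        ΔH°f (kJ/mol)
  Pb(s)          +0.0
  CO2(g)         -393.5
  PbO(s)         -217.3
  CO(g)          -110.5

ΔHrxn = -500.3 kJ/mol

Products: 1·(-217.3) + 1·(-393.5) = -610.8
Reactants: 1·(+0.0) + 1·(+0.0) + 1·(-110.5) = -110.5
ΔHrxn = (-610.8) − (-110.5) = -500.3 kJ/mol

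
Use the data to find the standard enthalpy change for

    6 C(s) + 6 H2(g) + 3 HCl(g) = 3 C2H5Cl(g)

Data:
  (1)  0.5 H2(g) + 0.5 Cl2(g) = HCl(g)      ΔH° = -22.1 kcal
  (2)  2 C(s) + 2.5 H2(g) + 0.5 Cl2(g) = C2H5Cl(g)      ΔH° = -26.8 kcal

ΔH° = -14.1 kcal

(1) reversed and × 3: (-3)·(-22.1) = +66.3 kcal
(2) × 3: (3)·(-26.8) = -80.4 kcal
ΔH° = (+66.3) + (-80.4) = -14.1 kcal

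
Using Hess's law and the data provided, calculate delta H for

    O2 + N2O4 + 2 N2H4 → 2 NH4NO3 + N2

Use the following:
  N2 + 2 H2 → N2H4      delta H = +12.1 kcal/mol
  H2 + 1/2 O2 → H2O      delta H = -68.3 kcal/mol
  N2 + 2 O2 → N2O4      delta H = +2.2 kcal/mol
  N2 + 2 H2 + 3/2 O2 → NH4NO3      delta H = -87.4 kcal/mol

equation 1 reversed and × 2 (reverse to put N2H4 on the reactant side; scale by 2 for the 2 N2H4): (-2)·(+12.1) = -24.2 kcal/mol
equation 2: not needed (H2O appears nowhere else).
equation 3 reversed (N2O4 must end up as a reactant): -2.2 kcal/mol
equation 4 × 2 (×2 to match 2 NH4NO3 in the target): (2)·(-87.4) = -174.8 kcal/mol
delta H = (-2)·(+12.1) + (-1)·(+2.2) + (2)·(-87.4) = -201.2 kcal/mol

delta H = -201.2 kcal/mol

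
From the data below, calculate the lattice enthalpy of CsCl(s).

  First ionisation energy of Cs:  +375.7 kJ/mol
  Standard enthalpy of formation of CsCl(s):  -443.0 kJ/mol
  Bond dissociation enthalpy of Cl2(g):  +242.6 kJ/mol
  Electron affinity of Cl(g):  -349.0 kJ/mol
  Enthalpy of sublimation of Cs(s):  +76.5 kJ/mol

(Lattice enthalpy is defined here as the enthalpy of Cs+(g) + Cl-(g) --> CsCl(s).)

U = -667.5 kJ/mol

ΔHf° = 1·ΔHsub + 1·(ΣIE) + 1/2·D(Cl2) + 1·EA + U
-443.0 = 1·(+76.5) + 1·(+375.7) + 1/2·(+242.6) + 1·(-349.0) + U
U = -443.0 − (+224.5) = -667.5 kJ/mol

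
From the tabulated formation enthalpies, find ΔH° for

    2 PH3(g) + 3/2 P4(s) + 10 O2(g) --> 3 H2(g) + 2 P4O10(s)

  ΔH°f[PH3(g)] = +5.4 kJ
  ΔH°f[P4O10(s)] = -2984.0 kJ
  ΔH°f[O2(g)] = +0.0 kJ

Products: 3·(+0.0) + 2·(-2984.0) = -5968.0
Reactants: 2·(+5.4) + 3/2·(+0.0) + 10·(+0.0) = +10.8
ΔH° = (-5968.0) − (+10.8) = -5978.8 kJ

ΔH° = -5978.8 kJ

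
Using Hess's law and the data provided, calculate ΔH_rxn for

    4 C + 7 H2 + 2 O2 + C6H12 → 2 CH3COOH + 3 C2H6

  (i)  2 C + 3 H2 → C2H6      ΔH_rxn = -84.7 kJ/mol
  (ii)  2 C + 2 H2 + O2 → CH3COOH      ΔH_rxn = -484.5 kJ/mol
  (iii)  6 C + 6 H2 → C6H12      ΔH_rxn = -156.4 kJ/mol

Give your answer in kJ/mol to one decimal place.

ΔH_rxn = -1066.7 kJ/mol

(i) × 3: (3)·(-84.7) = -254.1 kJ/mol
(ii) × 2: (2)·(-484.5) = -969.0 kJ/mol
(iii) reversed: +156.4 kJ/mol
By Hess's law, ΔH_rxn = (-254.1) + (-969.0) + (+156.4) = -1066.7 kJ/mol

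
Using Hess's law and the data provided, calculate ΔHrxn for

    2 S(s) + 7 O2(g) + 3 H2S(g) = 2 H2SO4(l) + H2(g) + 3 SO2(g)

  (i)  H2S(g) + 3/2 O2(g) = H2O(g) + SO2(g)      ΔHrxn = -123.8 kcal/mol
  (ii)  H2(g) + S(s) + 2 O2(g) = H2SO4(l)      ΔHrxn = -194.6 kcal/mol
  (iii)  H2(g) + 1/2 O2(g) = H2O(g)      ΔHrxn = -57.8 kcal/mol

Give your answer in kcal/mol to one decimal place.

ΔHrxn = -587.2 kcal/mol

(i) × 3: (3)·(-123.8) = -371.4 kcal/mol
(ii) × 2: (2)·(-194.6) = -389.2 kcal/mol
(iii) reversed and × 3: (-3)·(-57.8) = +173.4 kcal/mol
By Hess's law, ΔHrxn = (-371.4) + (-389.2) + (+173.4) = -587.2 kcal/mol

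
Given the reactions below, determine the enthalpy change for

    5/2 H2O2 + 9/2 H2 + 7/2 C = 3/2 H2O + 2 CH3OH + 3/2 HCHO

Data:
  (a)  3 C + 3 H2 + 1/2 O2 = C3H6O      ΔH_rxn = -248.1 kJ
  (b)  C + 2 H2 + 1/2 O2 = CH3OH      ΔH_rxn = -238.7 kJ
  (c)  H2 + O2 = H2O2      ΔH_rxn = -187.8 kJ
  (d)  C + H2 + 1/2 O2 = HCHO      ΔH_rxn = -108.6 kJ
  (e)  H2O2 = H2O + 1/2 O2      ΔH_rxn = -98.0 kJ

(a): not needed.
(b) × 2: (2)·(-238.7) = -477.4 kJ
(c) reversed: +187.8 kJ
(d) × 3/2: (3/2)·(-108.6) = -162.9 kJ
(e) × 3/2: (3/2)·(-98.0) = -147.0 kJ
Combining the equations, ΔH_rxn = (-477.4) + (+187.8) + (-162.9) + (-147.0) = -599.5 kJ

ΔH_rxn = -599.5 kJ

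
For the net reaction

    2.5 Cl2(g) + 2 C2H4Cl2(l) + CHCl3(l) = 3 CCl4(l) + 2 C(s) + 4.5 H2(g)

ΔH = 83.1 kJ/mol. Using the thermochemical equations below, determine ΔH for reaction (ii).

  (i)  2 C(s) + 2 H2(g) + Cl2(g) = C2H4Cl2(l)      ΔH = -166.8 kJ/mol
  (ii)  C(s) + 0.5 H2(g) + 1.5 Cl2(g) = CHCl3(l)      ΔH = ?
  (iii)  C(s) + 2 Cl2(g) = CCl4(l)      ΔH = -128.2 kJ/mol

ΔH = -134.1 kJ/mol

(i) reversed and × 2: (-2)·(-166.8) = +333.6 kJ/mol
(ii) reversed: contributes −x
(iii) × 3: (3)·(-128.2) = -384.6 kJ/mol
+83.1 = (+333.6) + (-384.6) − x
x = (+83.1 − (-51.0)) / (-1) = -134.1 kJ/mol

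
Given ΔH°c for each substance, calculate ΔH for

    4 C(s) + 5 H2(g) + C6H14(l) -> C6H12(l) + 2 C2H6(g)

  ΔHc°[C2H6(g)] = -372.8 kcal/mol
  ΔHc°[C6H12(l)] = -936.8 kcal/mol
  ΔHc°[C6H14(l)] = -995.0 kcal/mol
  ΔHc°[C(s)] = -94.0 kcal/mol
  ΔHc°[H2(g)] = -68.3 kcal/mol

ΔH = -30.1 kcal/mol

Using ΔH = Σ nΔHc°(reactants) − Σ nΔHc°(products):
= [4·(-94.0) + 5·(-68.3) + 1·(-995.0)] − [1·(-936.8) + 2·(-372.8)]
= -30.1 kcal/mol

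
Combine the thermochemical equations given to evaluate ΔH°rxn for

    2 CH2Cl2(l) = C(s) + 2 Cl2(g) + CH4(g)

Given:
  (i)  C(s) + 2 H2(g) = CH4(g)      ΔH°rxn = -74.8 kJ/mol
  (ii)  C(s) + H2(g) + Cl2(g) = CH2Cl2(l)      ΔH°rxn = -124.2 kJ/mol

ΔH°rxn = 173.6 kJ/mol

(i) as written (CH4(g) already on the product side): -74.8 kJ/mol
(ii) reversed and × 2 (CH2Cl2(l) must end up as a reactant; scale by 2 for the 2 CH2Cl2(l)): (-2)·(-124.2) = +248.4 kJ/mol
By Hess's law, ΔH°rxn = (1)·(-74.8) + (-2)·(-124.2) = 173.6 kJ/mol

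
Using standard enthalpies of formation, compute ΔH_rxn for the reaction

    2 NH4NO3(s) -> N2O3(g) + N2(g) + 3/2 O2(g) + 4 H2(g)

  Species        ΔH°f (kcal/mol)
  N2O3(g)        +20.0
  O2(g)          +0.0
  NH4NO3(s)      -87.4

ΔH_rxn = 194.8 kcal/mol

ΔH°rxn = Σ nΔHf°(products) − Σ nΔHf°(reactants).
Products: 1·(+20.0) + 1·(+0.0) + 3/2·(+0.0) + 4·(+0.0) = +20.0
Reactants: 2·(-87.4) = -174.8
ΔH_rxn = (+20.0) − (-174.8) = 194.8 kcal/mol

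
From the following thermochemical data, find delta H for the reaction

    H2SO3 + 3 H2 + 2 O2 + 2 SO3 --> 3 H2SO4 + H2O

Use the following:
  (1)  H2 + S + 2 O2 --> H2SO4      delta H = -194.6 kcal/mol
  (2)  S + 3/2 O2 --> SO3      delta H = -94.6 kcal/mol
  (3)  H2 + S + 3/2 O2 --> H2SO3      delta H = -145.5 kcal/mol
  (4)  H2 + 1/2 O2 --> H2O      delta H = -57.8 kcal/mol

delta H = -306.9 kcal/mol

(1) × 3: (3)·(-194.6) = -583.8 kcal/mol
(2) reversed and × 2: (-2)·(-94.6) = +189.2 kcal/mol
(3) reversed: +145.5 kcal/mol
(4) as written: -57.8 kcal/mol
delta H = (3)·(-194.6) + (-2)·(-94.6) + (-1)·(-145.5) + (1)·(-57.8) = -306.9 kcal/mol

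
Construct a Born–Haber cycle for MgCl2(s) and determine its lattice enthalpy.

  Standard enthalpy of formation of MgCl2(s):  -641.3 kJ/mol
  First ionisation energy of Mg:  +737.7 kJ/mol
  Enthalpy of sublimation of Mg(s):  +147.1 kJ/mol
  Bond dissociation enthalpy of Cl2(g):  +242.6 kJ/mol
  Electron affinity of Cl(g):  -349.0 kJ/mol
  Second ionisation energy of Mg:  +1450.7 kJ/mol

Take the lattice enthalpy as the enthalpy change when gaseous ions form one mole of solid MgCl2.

ΔHf° = 1·ΔHsub + 1·(ΣIE) + 1·D(Cl2) + 2·EA + U
-641.3 = 1·(+147.1) + 1·(+2188.4) + 1·(+242.6) + 2·(-349.0) + U
U = -641.3 − (+1880.1) = -2521.4 kJ/mol

U = -2521.4 kJ/mol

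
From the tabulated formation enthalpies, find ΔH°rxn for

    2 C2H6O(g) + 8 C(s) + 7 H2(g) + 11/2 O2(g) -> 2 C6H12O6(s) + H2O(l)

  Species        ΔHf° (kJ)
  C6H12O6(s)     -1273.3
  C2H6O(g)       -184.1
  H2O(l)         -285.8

ΔH°rxn = -2464.2 kJ

Products: 2·(-1273.3) + 1·(-285.8) = -2832.4
Reactants: 2·(-184.1) + 8·(+0.0) + 7·(+0.0) + 11/2·(+0.0) = -368.2
ΔH°rxn = (-2832.4) − (-368.2) = -2464.2 kJ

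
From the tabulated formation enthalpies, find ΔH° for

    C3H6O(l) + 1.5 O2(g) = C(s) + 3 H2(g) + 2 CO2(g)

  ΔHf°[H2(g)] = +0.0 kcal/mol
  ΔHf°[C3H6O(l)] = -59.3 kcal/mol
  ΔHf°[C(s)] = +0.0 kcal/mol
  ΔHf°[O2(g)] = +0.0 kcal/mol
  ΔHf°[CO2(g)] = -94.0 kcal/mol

Products: 1·(+0.0) + 3·(+0.0) + 2·(-94.0) = -188.0
Reactants: 1·(-59.3) + 3/2·(+0.0) = -59.3
ΔH° = (-188.0) − (-59.3) = -128.7 kcal/mol

ΔH° = -128.7 kcal/mol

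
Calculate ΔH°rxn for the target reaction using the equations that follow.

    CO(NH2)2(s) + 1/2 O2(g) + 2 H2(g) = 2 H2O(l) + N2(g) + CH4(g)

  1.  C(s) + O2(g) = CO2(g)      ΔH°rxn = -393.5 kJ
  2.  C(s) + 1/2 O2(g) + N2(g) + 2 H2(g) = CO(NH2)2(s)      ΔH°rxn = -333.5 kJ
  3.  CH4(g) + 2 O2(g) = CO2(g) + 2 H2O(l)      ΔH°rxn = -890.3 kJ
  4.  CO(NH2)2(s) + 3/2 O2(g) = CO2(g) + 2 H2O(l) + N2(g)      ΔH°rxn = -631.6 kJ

eq. 1 reversed: +393.5 kJ
eq. 2 as written (H2(g) already on the reactant side): -333.5 kJ
eq. 3 reversed (reverse to put CH4(g) on the product side): +890.3 kJ
eq. 4 × 2: (2)·(-631.6) = -1263.2 kJ
Combining the equations, ΔH°rxn = (+393.5) + (-333.5) + (+890.3) + (-1263.2) = -312.9 kJ

ΔH°rxn = -312.9 kJ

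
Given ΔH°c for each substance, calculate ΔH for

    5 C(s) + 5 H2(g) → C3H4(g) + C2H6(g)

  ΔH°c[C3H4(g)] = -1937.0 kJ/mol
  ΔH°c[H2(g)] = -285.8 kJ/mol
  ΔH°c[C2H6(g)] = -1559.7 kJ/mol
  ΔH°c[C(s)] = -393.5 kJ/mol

ΔH = 100.2 kJ/mol

Using ΔH = Σ nΔHc°(reactants) − Σ nΔHc°(products):
= [5·(-393.5) + 5·(-285.8)] − [1·(-1937.0) + 1·(-1559.7)]
= 100.2 kJ/mol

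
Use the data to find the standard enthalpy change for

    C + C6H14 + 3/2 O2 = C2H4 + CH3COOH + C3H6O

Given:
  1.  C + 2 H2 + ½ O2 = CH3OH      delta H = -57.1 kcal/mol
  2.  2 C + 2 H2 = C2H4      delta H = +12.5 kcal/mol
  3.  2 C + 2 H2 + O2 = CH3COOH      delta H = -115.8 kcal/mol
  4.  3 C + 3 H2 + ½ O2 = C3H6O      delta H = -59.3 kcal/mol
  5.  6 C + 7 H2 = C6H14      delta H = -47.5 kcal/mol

eq. 1: not needed (CH3OH appears nowhere else).
eq. 2 as written (C2H4 already on the product side): +12.5 kcal/mol
eq. 3 as written (CH3COOH already on the product side): -115.8 kcal/mol
eq. 4 as written (C3H6O already on the product side): -59.3 kcal/mol
eq. 5 reversed (C6H14 must end up as a reactant): +47.5 kcal/mol
delta H = (+12.5) + (-115.8) + (-59.3) + (+47.5) = -115.1 kcal/mol

delta H = -115.1 kcal/mol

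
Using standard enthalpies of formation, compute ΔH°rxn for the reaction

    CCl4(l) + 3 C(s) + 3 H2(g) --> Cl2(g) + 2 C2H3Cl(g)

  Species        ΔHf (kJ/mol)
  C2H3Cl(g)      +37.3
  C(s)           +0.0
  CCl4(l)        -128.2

ΔH°rxn = 202.8 kJ/mol

Products: 1·(+0.0) + 2·(+37.3) = +74.6
Reactants: 1·(-128.2) + 3·(+0.0) + 3·(+0.0) = -128.2
ΔH°rxn = (+74.6) − (-128.2) = 202.8 kJ/mol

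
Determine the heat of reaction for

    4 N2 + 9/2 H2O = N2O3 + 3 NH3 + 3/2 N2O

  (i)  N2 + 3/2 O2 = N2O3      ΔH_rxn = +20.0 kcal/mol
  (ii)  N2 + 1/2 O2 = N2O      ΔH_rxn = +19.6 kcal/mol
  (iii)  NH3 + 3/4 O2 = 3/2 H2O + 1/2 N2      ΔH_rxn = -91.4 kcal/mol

(i) as written: +20.0 kcal/mol
(ii) × 3/2: (3/2)·(+19.6) = +29.4 kcal/mol
(iii) reversed and × 3: (-3)·(-91.4) = +274.2 kcal/mol
ΔH_rxn = (+20.0) + (+29.4) + (+274.2) = 323.6 kcal/mol

ΔH_rxn = 323.6 kcal/mol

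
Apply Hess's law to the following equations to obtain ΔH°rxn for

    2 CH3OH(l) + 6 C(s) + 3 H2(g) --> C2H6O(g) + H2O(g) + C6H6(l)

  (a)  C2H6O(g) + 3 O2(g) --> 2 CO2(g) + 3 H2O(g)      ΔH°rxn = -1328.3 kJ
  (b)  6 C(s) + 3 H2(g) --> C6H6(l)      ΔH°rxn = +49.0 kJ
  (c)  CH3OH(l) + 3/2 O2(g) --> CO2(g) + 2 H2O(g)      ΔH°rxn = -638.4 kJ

(a) reversed (reverse to put C2H6O(g) on the product side): +1328.3 kJ
(b) as written (C6H6(l) already on the product side): +49.0 kJ
(c) × 2 (scale by 2 for the 2 CH3OH(l)): (2)·(-638.4) = -1276.8 kJ
ΔH°rxn = (+1328.3) + (+49.0) + (-1276.8) = 100.5 kJ

ΔH°rxn = 100.5 kJ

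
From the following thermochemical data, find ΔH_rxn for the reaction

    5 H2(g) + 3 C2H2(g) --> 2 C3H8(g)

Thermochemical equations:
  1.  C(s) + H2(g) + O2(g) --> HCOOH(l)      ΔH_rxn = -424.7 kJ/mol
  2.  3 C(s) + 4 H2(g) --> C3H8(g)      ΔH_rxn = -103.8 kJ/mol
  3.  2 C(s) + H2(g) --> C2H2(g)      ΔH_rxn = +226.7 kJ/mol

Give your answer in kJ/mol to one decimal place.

eq. 1: not needed (O2(g) appears nowhere else).
eq. 2 × 2 (scale by 2 for the 2 C3H8(g)): (2)·(-103.8) = -207.6 kJ/mol
eq. 3 reversed and × 3 (C2H2(g) must end up as a reactant; scale by 3 for the 3 C2H2(g)): (-3)·(+226.7) = -680.1 kJ/mol
Summing the manipulated equations, ΔH_rxn = (2)·(-103.8) + (-3)·(+226.7) = -887.7 kJ/mol

ΔH_rxn = -887.7 kJ/mol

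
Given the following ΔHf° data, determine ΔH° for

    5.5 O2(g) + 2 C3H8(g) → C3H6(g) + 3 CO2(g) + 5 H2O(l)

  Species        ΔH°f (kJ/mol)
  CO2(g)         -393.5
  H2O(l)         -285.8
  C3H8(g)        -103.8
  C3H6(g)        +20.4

ΔH° = -2381.5 kJ/mol

Products: 1·(+20.4) + 3·(-393.5) + 5·(-285.8) = -2589.1
Reactants: 11/2·(+0.0) + 2·(-103.8) = -207.6
ΔH° = (-2589.1) − (-207.6) = -2381.5 kJ/mol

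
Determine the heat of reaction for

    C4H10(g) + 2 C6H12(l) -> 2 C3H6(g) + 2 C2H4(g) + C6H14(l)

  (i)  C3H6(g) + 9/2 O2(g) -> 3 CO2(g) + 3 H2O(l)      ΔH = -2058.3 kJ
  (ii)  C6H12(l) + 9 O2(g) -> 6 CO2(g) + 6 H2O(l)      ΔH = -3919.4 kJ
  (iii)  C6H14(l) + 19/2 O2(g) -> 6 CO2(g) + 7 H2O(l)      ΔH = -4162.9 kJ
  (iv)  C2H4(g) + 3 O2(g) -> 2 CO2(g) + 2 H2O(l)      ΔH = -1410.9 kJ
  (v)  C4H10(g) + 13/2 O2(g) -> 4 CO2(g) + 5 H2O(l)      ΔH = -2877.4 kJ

ΔH = 385.1 kJ

(i) reversed and × 2 (reverse to put C3H6(g) on the product side; ×2 to match 2 C3H6(g) in the target): (-2)·(-2058.3) = +4116.6 kJ
(ii) × 2 (×2 to match 2 C6H12(l) in the target): (2)·(-3919.4) = -7838.8 kJ
(iii) reversed (reverse to put C6H14(l) on the product side): +4162.9 kJ
(iv) reversed and × 2 (C2H4(g) must end up as a product; ×2 to match 2 C2H4(g) in the target): (-2)·(-1410.9) = +2821.8 kJ
(v) as written (C4H10(g) already on the reactant side): -2877.4 kJ
By Hess's law, ΔH = (+4116.6) + (-7838.8) + (+4162.9) + (+2821.8) + (-2877.4) = 385.1 kJ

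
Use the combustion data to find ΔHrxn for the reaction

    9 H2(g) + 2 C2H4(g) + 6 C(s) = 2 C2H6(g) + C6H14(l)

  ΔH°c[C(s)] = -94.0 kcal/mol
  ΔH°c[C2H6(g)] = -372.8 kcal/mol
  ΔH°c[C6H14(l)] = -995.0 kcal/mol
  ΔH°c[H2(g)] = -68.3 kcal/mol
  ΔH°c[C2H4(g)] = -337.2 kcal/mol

Using ΔH = Σ nΔHc°(reactants) − Σ nΔHc°(products):
= [9·(-68.3) + 2·(-337.2) + 6·(-94.0)] − [2·(-372.8) + 1·(-995.0)]
= -112.5 kcal/mol

ΔHrxn = -112.5 kcal/mol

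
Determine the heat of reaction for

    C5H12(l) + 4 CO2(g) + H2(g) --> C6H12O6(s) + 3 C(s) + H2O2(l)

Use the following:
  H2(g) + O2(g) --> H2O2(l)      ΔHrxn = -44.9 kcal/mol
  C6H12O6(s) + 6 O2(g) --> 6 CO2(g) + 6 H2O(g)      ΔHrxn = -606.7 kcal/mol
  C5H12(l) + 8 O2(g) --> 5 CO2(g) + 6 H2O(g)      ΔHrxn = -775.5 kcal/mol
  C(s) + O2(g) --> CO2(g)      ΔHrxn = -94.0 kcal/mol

equation 1 as written: -44.9 kcal/mol
equation 2 reversed: +606.7 kcal/mol
equation 3 as written: -775.5 kcal/mol
equation 4 reversed and × 3: (-3)·(-94.0) = +282.0 kcal/mol
ΔHrxn = (1)·(-44.9) + (-1)·(-606.7) + (1)·(-775.5) + (-3)·(-94.0) = 68.3 kcal/mol

ΔHrxn = 68.3 kcal/mol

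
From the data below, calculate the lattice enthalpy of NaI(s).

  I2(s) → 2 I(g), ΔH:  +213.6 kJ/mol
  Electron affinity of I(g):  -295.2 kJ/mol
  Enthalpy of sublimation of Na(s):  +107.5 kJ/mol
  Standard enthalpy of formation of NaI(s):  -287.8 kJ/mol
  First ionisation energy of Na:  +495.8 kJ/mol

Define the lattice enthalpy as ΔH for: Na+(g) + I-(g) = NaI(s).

U = -702.7 kJ/mol

ΔHf° = 1·ΔHsub + 1·(ΣIE) + 1/2·D(I2) + 1·EA + U
-287.8 = 1·(+107.5) + 1·(+495.8) + 1/2·(+213.6) + 1·(-295.2) + U
U = -287.8 − (+414.9) = -702.7 kJ/mol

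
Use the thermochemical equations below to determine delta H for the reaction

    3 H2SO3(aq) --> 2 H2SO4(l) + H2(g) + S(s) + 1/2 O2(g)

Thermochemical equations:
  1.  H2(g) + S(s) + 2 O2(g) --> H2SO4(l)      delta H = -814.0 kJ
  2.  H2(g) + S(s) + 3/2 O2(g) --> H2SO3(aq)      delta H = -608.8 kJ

eq. 1 × 2 (scale by 2 for the 2 H2SO4(l)): (2)·(-814.0) = -1628.0 kJ
eq. 2 reversed and × 3 (reverse to put H2SO3(aq) on the reactant side; ×3 to match 3 H2SO3(aq) in the target): (-3)·(-608.8) = +1826.4 kJ
Combining the equations, delta H = (2)·(-814.0) + (-3)·(-608.8) = 198.4 kJ

delta H = 198.4 kJ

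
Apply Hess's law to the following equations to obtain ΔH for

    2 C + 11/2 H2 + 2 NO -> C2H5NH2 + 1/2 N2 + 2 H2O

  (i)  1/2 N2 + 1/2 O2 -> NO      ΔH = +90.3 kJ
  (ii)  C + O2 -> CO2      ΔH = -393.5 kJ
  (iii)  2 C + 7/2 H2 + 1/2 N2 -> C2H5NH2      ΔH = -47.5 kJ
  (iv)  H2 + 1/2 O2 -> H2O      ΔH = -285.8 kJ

ΔH = -799.7 kJ

(i) reversed and × 2 (reverse to put NO on the reactant side; scale by 2 for the 2 NO): (-2)·(+90.3) = -180.6 kJ
(ii): not needed (CO2 appears nowhere else).
(iii) as written (C2H5NH2 already on the product side): -47.5 kJ
(iv) × 2 (×2 to match 2 H2O in the target): (2)·(-285.8) = -571.6 kJ
Summing the manipulated equations, ΔH = (-2)·(+90.3) + (1)·(-47.5) + (2)·(-285.8) = -799.7 kJ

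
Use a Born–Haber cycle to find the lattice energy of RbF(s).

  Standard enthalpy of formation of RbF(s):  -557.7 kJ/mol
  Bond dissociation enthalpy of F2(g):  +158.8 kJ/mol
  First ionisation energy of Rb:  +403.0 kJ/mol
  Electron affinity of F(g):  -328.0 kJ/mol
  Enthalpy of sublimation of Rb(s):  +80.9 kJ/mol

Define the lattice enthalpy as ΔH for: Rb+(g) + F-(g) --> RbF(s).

ΔHf° = 1·ΔHsub + 1·(ΣIE) + 1/2·D(F2) + 1·EA + U
-557.7 = 1·(+80.9) + 1·(+403.0) + 1/2·(+158.8) + 1·(-328.0) + U
U = -557.7 − (+235.3) = -793.0 kJ/mol

U = -793.0 kJ/mol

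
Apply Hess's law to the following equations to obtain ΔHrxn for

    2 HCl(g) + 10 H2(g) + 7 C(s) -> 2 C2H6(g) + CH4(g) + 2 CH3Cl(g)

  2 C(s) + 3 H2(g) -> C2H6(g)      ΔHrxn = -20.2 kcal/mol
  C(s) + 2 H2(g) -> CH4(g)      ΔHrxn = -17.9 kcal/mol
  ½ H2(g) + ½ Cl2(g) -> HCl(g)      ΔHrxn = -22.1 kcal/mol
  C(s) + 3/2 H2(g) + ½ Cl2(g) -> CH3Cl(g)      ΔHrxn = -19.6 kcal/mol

ΔHrxn = -53.3 kcal/mol

equation 1 × 2: (2)·(-20.2) = -40.4 kcal/mol
equation 2 as written: -17.9 kcal/mol
equation 3 reversed and × 2: (-2)·(-22.1) = +44.2 kcal/mol
equation 4 × 2: (2)·(-19.6) = -39.2 kcal/mol
Combining the equations, ΔHrxn = (2)·(-20.2) + (1)·(-17.9) + (-2)·(-22.1) + (2)·(-19.6) = -53.3 kcal/mol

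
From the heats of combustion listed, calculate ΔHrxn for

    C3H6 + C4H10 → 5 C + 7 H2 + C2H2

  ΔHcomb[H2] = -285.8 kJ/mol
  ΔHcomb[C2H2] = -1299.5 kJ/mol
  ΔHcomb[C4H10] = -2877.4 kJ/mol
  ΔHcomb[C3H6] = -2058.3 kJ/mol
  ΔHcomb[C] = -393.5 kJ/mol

ΔHrxn = 331.9 kJ/mol

Using ΔH = Σ nΔHc°(reactants) − Σ nΔHc°(products):
= [1·(-2058.3) + 1·(-2877.4)] − [5·(-393.5) + 7·(-285.8) + 1·(-1299.5)]
= 331.9 kJ/mol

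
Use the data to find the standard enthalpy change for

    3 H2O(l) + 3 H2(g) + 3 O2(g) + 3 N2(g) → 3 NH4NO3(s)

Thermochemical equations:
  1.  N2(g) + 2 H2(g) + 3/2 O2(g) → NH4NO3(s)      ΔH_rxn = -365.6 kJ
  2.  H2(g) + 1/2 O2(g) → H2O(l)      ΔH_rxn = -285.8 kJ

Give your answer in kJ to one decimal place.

eq. 1 × 3 (scale by 3 for the 3 NH4NO3(s)): (3)·(-365.6) = -1096.8 kJ
eq. 2 reversed and × 3 (reverse to put H2O(l) on the reactant side; ×3 to match 3 H2O(l) in the target): (-3)·(-285.8) = +857.4 kJ
By Hess's law, ΔH_rxn = (-1096.8) + (+857.4) = -239.4 kJ

ΔH_rxn = -239.4 kJ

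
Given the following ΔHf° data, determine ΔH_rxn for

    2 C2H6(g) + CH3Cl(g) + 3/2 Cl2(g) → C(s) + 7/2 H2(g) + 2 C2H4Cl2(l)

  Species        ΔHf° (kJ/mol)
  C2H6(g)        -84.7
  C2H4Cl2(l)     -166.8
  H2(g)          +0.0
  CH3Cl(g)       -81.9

ΔH°rxn = Σ nΔHf°(products) − Σ nΔHf°(reactants).
Products: 1·(+0.0) + 7/2·(+0.0) + 2·(-166.8) = -333.6
Reactants: 2·(-84.7) + 1·(-81.9) + 3/2·(+0.0) = -251.3
ΔH_rxn = (-333.6) − (-251.3) = -82.3 kJ/mol

ΔH_rxn = -82.3 kJ/mol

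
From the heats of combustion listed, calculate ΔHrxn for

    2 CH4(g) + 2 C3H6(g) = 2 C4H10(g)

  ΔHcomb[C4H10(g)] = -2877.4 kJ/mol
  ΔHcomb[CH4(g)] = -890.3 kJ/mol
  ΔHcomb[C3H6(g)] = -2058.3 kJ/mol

ΔHrxn = -142.4 kJ/mol

Using ΔH = Σ nΔHc°(reactants) − Σ nΔHc°(products):
= [2·(-890.3) + 2·(-2058.3)] − [2·(-2877.4)]
= -142.4 kJ/mol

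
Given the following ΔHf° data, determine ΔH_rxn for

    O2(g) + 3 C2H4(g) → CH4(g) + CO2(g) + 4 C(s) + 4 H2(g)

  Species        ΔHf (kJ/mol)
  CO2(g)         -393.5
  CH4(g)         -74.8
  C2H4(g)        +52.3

ΔH_rxn = -625.2 kJ/mol

Products: 1·(-74.8) + 1·(-393.5) + 4·(+0.0) + 4·(+0.0) = -468.3
Reactants: 1·(+0.0) + 3·(+52.3) = +156.9
ΔH_rxn = (-468.3) − (+156.9) = -625.2 kJ/mol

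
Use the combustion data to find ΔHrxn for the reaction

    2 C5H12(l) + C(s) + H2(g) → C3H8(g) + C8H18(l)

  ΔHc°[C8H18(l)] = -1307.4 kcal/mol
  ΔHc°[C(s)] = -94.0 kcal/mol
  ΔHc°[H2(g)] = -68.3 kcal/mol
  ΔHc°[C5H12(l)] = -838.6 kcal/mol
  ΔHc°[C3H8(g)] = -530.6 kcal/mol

ΔHrxn = -1.5 kcal/mol

Using ΔH = Σ nΔHc°(reactants) − Σ nΔHc°(products):
= [2·(-838.6) + 1·(-94.0) + 1·(-68.3)] − [1·(-530.6) + 1·(-1307.4)]
= -1.5 kcal/mol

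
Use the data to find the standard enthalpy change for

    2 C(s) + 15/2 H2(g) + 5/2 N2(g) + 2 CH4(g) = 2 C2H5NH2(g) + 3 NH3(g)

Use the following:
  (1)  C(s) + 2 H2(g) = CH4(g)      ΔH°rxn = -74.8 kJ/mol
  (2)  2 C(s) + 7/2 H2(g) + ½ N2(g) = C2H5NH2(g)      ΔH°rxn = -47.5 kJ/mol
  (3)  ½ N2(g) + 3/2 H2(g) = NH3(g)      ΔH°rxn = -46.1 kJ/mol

ΔH°rxn = -83.7 kJ/mol

(1) reversed and × 2 (CH4(g) must end up as a reactant; ×2 to match 2 CH4(g) in the target): (-2)·(-74.8) = +149.6 kJ/mol
(2) × 2 (×2 to match 2 C2H5NH2(g) in the target): (2)·(-47.5) = -95.0 kJ/mol
(3) × 3 (scale by 3 for the 3 NH3(g)): (3)·(-46.1) = -138.3 kJ/mol
ΔH°rxn = (+149.6) + (-95.0) + (-138.3) = -83.7 kJ/mol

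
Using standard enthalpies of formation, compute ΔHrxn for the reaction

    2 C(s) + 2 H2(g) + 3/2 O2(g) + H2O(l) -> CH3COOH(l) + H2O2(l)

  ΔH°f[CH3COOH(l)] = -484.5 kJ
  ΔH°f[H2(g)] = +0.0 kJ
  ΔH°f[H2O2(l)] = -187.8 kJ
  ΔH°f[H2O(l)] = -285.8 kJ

ΔHrxn = -386.5 kJ

ΔH°rxn = Σ nΔHf°(products) − Σ nΔHf°(reactants).
Products: 1·(-484.5) + 1·(-187.8) = -672.3
Reactants: 2·(+0.0) + 2·(+0.0) + 3/2·(+0.0) + 1·(-285.8) = -285.8
ΔHrxn = (-672.3) − (-285.8) = -386.5 kJ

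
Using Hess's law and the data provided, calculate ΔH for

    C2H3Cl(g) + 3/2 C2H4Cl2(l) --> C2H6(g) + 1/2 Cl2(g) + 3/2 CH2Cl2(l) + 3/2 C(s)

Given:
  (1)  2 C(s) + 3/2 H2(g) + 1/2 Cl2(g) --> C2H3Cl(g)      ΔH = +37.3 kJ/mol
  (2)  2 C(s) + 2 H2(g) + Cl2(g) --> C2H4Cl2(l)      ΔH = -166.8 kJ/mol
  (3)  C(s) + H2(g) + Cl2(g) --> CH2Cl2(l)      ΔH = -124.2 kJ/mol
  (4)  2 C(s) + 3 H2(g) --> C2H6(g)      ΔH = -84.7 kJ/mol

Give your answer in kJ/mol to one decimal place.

ΔH = -58.1 kJ/mol

(1) reversed (reverse to put C2H3Cl(g) on the reactant side): -37.3 kJ/mol
(2) reversed and × 3/2 (reverse to put C2H4Cl2(l) on the reactant side; ×3/2 to match 3/2 C2H4Cl2(l) in the target): (-3/2)·(-166.8) = +250.2 kJ/mol
(3) × 3/2 (scale by 3/2 for the 3/2 CH2Cl2(l)): (3/2)·(-124.2) = -186.3 kJ/mol
(4) as written (C2H6(g) already on the product side): -84.7 kJ/mol
Summing the manipulated equations, ΔH = (-37.3) + (+250.2) + (-186.3) + (-84.7) = -58.1 kJ/mol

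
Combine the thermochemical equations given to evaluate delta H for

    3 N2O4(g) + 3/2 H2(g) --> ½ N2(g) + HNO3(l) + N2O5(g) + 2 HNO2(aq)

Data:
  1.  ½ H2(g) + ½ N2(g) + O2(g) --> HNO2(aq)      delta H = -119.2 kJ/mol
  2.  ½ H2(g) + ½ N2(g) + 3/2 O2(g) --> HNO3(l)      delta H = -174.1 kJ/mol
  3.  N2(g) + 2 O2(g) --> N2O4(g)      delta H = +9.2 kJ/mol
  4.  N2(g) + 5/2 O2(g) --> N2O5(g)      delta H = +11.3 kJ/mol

delta H = -428.8 kJ/mol

eq. 1 × 2 (scale by 2 for the 2 HNO2(aq)): (2)·(-119.2) = -238.4 kJ/mol
eq. 2 as written (HNO3(l) already on the product side): -174.1 kJ/mol
eq. 3 reversed and × 3 (N2O4(g) must end up as a reactant; scale by 3 for the 3 N2O4(g)): (-3)·(+9.2) = -27.6 kJ/mol
eq. 4 as written (N2O5(g) already on the product side): +11.3 kJ/mol
Combining the equations, delta H = (2)·(-119.2) + (1)·(-174.1) + (-3)·(+9.2) + (1)·(+11.3) = -428.8 kJ/mol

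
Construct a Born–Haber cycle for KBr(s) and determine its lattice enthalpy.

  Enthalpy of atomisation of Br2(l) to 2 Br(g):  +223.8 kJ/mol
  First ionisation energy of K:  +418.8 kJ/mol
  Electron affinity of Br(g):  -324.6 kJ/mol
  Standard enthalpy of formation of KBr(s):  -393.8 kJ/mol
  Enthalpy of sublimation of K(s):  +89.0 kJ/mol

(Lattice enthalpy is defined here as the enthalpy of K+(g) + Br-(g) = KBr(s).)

ΔHf° = 1·ΔHsub + 1·(ΣIE) + 1/2·D(Br2) + 1·EA + U
-393.8 = 1·(+89.0) + 1·(+418.8) + 1/2·(+223.8) + 1·(-324.6) + U
U = -393.8 − (+295.1) = -688.9 kJ/mol

U = -688.9 kJ/mol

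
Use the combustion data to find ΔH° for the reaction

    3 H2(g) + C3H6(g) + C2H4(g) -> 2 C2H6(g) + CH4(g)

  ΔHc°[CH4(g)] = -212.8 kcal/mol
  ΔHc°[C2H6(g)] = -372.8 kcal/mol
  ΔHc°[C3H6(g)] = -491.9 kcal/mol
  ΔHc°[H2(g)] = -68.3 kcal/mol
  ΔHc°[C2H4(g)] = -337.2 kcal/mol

ΔH° = -75.6 kcal/mol

With combustion enthalpies, reactants minus products:
= [3·(-68.3) + 1·(-491.9) + 1·(-337.2)] − [2·(-372.8) + 1·(-212.8)]
= -75.6 kcal/mol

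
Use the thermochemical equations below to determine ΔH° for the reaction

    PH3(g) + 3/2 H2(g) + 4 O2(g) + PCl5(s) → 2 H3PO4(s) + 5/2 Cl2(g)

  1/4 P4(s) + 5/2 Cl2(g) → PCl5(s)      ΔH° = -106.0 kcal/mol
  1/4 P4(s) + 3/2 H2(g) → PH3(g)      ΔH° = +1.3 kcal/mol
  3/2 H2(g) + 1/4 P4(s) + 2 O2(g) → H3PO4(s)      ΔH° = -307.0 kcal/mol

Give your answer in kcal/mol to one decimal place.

equation 1 reversed (reverse to put PCl5(s) on the reactant side): +106.0 kcal/mol
equation 2 reversed (reverse to put PH3(g) on the reactant side): -1.3 kcal/mol
equation 3 × 2 (scale by 2 for the 2 H3PO4(s)): (2)·(-307.0) = -614.0 kcal/mol
Since enthalpy is a state function, ΔH° = (-1)·(-106.0) + (-1)·(+1.3) + (2)·(-307.0) = -509.3 kcal/mol

ΔH° = -509.3 kcal/mol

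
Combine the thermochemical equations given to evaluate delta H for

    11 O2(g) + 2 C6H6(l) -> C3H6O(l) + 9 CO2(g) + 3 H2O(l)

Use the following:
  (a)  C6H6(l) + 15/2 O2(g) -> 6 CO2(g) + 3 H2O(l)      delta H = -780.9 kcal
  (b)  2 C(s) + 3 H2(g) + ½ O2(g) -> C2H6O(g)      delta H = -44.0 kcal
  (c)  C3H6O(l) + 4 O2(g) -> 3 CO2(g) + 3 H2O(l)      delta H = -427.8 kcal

(a) × 2 (scale by 2 for the 2 C6H6(l)): (2)·(-780.9) = -1561.8 kcal
(b): not needed (C(s) appears nowhere else).
(c) reversed (C3H6O(l) must end up as a product): +427.8 kcal
By Hess's law, delta H = (2)·(-780.9) + (-1)·(-427.8) = -1134.0 kcal

delta H = -1134.0 kcal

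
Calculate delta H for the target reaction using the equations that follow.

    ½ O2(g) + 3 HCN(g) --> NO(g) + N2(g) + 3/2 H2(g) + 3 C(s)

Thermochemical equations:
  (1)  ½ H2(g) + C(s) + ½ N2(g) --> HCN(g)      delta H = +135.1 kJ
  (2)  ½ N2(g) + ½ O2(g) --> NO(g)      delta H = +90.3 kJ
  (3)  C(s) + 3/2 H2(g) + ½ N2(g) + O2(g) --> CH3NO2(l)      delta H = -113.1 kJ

delta H = -315.0 kJ

(1) reversed and × 3: (-3)·(+135.1) = -405.3 kJ
(2) as written: +90.3 kJ
(3): not needed.
By Hess's law, delta H = (-3)·(+135.1) + (1)·(+90.3) = -315.0 kJ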